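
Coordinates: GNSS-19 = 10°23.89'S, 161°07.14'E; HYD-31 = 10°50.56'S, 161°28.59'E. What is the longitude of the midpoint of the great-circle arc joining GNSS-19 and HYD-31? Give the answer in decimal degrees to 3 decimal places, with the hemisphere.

161.298°E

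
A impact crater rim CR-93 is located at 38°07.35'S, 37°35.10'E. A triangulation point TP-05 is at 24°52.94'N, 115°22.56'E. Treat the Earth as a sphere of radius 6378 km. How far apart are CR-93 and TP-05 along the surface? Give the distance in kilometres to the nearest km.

10714 km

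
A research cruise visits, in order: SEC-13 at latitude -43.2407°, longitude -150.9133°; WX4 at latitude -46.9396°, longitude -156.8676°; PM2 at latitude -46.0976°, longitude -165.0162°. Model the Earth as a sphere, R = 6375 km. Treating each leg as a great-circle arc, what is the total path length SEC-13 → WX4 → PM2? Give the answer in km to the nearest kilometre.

1253 km

SEC-13→WX4: c = 0.097677 rad, d = 622.69 km
WX4→PM2: c = 0.098915 rad, d = 630.58 km
Total = 622.69 + 630.58 = 1253.27 km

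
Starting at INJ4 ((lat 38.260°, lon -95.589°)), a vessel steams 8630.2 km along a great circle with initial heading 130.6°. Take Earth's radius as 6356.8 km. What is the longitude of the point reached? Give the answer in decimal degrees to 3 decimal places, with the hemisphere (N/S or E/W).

42.627°W

δ = d/R = 8630.2/6356.8 = 1.357633 rad
φ₂ = arcsin(sin φ₁ cos δ + cos φ₁ sin δ cos θ)
   = arcsin(0.61923·0.21155 + 0.78521·0.97737·-0.65077) = -21.61870°
λ₂ = λ₁ + atan2(sin θ sin δ cos φ₁, cos δ − sin φ₁ sin φ₂) = -42.62689°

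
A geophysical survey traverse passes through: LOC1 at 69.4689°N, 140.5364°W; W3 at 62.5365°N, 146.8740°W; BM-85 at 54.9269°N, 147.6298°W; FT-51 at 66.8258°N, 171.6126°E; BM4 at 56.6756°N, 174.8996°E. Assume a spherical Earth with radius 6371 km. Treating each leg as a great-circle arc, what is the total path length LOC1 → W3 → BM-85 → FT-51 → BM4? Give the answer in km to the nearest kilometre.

LOC1→W3: c = 0.128924 rad, d = 821.38 km
W3→BM-85: c = 0.132987 rad, d = 847.26 km
BM-85→FT-51: c = 0.393242 rad, d = 2505.34 km
FT-51→BM4: c = 0.179161 rad, d = 1141.44 km
Total = 821.38 + 847.26 + 2505.34 + 1141.44 = 5315.41 km

5315 km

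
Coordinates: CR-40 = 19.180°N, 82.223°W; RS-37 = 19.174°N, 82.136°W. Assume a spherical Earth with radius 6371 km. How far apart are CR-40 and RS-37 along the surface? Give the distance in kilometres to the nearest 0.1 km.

9.2 km

Δφ = -0.0060°,  Δλ = 0.0870°
a = sin²(Δφ/2) + cos φ₁ cos φ₂ sin²(Δλ/2) = 0.000001
c = 2·arcsin(√a) = 0.001438 rad = 0.0824°
d = R·c = 6371 × 0.001438 = 9.2 km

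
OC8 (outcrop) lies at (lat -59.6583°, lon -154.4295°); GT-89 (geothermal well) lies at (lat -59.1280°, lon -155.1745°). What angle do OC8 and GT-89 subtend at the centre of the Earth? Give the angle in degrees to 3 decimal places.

Δφ = 0.5303°,  Δλ = -0.7450°
a = sin²(Δφ/2) + cos φ₁ cos φ₂ sin²(Δλ/2) = 0.000032
c = 2·arcsin(√a) = 0.011379 rad = 0.6520°

0.652°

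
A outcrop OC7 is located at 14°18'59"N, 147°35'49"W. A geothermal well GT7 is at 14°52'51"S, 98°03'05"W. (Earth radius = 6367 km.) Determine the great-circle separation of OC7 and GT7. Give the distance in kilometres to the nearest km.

OC7: φ = +14.31639°, λ = -147.59694°
GT7: φ = -14.88083°, λ = -98.05139°
Δφ = -29.1972°,  Δλ = 49.5456°
a = sin²(Δφ/2) + cos φ₁ cos φ₂ sin²(Δλ/2) = 0.227947
c = 2·arcsin(√a) = 0.995474 rad = 57.0364°
d = R·c = 6367 × 0.995474 = 6338.2 km

6338 km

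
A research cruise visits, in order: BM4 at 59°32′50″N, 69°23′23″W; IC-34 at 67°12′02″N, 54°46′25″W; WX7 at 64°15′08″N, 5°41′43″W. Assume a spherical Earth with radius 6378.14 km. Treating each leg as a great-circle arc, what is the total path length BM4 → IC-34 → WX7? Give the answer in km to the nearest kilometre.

BM4: φ = +59.54722°, λ = -69.38972°
IC-34: φ = +67.20056°, λ = -54.77361°
WX7: φ = +64.25222°, λ = -5.69528°
BM4→IC-34: c = 0.174945 rad, d = 1115.82 km
IC-34→WX7: c = 0.346390 rad, d = 2209.32 km
Total = 1115.82 + 2209.32 = 3325.14 km

3325 km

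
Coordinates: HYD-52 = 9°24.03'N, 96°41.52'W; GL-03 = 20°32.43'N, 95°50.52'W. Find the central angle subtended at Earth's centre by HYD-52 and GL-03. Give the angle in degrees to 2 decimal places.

11.17°

HYD-52: φ = +9.40050°, λ = -96.69200°
GL-03: φ = +20.54050°, λ = -95.84200°
Δφ = 11.1400°,  Δλ = 0.8500°
a = sin²(Δφ/2) + cos φ₁ cos φ₂ sin²(Δλ/2) = 0.009472
c = 2·arcsin(√a) = 0.194955 rad = 11.1701°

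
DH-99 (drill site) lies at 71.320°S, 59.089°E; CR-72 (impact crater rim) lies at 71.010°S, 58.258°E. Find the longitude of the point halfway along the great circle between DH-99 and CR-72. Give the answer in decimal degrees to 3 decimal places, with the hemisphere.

58.670°E

Bx = cos φ₂ cos Δλ = 0.325369,  By = cos φ₂ sin Δλ = -0.004719
φₘ = atan2(sin φ₁ + sin φ₂, √((cos φ₁ + Bx)² + By²)) = -71.16546°
λₘ = λ₁ + atan2(By, cos φ₁ + Bx) = 58.67020°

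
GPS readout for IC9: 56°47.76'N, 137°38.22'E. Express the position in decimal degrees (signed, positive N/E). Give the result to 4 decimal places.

+56.7960°, +137.6370°

lat: 56.7960° N → +56.7960°
lon: 137.6370° E → +137.6370°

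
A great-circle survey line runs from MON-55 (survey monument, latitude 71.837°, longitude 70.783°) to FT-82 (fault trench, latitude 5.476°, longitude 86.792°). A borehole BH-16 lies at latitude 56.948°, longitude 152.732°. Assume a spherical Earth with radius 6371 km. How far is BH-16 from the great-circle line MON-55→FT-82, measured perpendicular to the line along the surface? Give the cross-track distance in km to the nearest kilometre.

3877 km

δ₁₃ = central angle MON-55→BH-16 = 0.608994 rad  (haversine)
θ₁₃ = bearing MON-55→BH-16 = 70.739°,  θ₁₂ = bearing MON-55→FT-82 = 162.663°
dₓₜ = R·arcsin(sin δ₁₃ · sin(θ₁₃ − θ₁₂)) = 6371·arcsin(0.57204·sin(-91.924°)) = -3877.400 km
|dₓₜ| = 3877.400 km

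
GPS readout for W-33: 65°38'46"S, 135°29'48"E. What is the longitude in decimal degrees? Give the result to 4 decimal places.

135° + 29′/60 + 48″/3600 = 135 + 0.48333 + 0.01333 = 135.4967°

135.4967°E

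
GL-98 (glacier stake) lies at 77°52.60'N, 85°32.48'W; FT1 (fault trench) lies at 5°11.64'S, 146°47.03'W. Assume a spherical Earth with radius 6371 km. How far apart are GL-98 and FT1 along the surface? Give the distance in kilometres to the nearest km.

9930 km

GL-98: φ = +77.87667°, λ = -85.54133°
FT1: φ = -5.19400°, λ = -146.78383°
Δφ = -83.0707°,  Δλ = -61.2425°
a = sin²(Δφ/2) + cos φ₁ cos φ₂ sin²(Δλ/2) = 0.493942
c = 2·arcsin(√a) = 1.558680 rad = 89.3058°
d = R·c = 6371 × 1.558680 = 9930.4 km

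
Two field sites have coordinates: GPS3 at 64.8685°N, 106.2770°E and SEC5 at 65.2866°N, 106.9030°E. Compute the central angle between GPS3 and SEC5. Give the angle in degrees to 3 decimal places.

Δφ = 0.4181°,  Δλ = 0.6260°
a = sin²(Δφ/2) + cos φ₁ cos φ₂ sin²(Δλ/2) = 0.000019
c = 2·arcsin(√a) = 0.008628 rad = 0.4944°

0.494°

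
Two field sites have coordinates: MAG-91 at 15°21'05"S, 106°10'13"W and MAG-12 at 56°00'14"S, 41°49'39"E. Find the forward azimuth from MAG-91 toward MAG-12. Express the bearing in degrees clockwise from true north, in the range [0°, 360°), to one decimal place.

MAG-91: φ = -15.35139°, λ = -106.17028°
MAG-12: φ = -56.00389°, λ = +41.82750°
Δλ = 147.9978°
y = sin Δλ · cos φ₂ = 0.296316
x = cos φ₁ sin φ₂ − sin φ₁ cos φ₂ cos Δλ = -0.925023
θ = atan2(y, x) = 162.2380° → 162.2380° (mod 360°)

162.2°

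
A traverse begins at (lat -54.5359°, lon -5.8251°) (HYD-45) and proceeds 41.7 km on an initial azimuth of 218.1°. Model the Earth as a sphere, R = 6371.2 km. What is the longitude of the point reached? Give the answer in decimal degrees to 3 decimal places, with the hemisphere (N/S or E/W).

6.227°W

δ = d/R = 41.7/6371.2 = 0.006545 rad
φ₂ = arcsin(sin φ₁ cos δ + cos φ₁ sin δ cos θ)
   = arcsin(-0.81448·0.99998 + 0.58019·0.00655·-0.78694) = -54.83034°
λ₂ = λ₁ + atan2(sin θ sin δ cos φ₁, cos δ − sin φ₁ sin φ₂) = -6.22682°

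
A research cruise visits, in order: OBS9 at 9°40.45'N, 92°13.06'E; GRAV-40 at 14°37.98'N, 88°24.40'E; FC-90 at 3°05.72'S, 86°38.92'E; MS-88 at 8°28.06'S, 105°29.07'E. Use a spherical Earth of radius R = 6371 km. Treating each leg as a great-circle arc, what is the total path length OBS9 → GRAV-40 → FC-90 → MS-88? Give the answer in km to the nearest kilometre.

4837 km

OBS9: φ = +9.67417°, λ = +92.21767°
GRAV-40: φ = +14.63300°, λ = +88.40667°
FC-90: φ = -3.09533°, λ = +86.64867°
MS-88: φ = -8.46767°, λ = +105.48450°
OBS9→GRAV-40: c = 0.108238 rad, d = 689.59 km
GRAV-40→FC-90: c = 0.310908 rad, d = 1980.79 km
FC-90→MS-88: c = 0.340116 rad, d = 2166.88 km
Total = 689.59 + 1980.79 + 2166.88 = 4837.26 km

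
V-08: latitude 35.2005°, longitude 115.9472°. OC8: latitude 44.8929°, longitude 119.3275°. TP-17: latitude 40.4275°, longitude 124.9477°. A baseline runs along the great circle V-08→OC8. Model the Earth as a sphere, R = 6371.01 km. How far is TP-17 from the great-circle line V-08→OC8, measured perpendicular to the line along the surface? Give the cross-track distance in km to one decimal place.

589.9 km

δ₁₃ = central angle V-08→TP-17 = 0.153888 rad  (haversine)
θ₁₃ = bearing V-08→TP-17 = 50.980°,  θ₁₂ = bearing V-08→OC8 = 13.878°
dₓₜ = R·arcsin(sin δ₁₃ · sin(θ₁₃ − θ₁₂)) = 6371.01·arcsin(0.15328·sin(37.102°)) = 589.941 km
|dₓₜ| = 589.941 km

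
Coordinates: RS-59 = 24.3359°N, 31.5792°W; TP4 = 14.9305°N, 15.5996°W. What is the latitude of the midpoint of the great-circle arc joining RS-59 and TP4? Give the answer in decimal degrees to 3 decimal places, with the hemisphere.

19.811°N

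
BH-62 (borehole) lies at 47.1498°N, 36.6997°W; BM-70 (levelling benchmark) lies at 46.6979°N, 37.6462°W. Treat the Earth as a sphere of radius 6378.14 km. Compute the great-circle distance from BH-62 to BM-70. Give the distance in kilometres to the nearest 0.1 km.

Δφ = -0.4519°,  Δλ = -0.9465°
a = sin²(Δφ/2) + cos φ₁ cos φ₂ sin²(Δλ/2) = 0.000047
c = 2·arcsin(√a) = 0.013766 rad = 0.7887°
d = R·c = 6378.14 × 0.013766 = 87.8 km

87.8 km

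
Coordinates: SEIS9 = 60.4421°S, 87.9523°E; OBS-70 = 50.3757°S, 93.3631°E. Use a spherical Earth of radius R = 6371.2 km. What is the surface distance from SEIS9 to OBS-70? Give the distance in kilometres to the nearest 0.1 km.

1169.4 km

Δφ = 10.0664°,  Δλ = 5.4108°
a = sin²(Δφ/2) + cos φ₁ cos φ₂ sin²(Δλ/2) = 0.008398
c = 2·arcsin(√a) = 0.183538 rad = 10.5160°
d = R·c = 6371.2 × 0.183538 = 1169.4 km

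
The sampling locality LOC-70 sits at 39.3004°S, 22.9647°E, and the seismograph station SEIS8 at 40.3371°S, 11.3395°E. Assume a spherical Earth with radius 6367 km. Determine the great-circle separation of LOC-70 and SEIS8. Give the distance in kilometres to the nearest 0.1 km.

Δφ = -1.0367°,  Δλ = -11.6252°
a = sin²(Δφ/2) + cos φ₁ cos φ₂ sin²(Δλ/2) = 0.006132
c = 2·arcsin(√a) = 0.156772 rad = 8.9824°
d = R·c = 6367 × 0.156772 = 998.2 km

998.2 km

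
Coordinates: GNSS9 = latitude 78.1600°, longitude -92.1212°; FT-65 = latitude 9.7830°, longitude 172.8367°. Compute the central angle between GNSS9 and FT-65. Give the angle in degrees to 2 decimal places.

81.46°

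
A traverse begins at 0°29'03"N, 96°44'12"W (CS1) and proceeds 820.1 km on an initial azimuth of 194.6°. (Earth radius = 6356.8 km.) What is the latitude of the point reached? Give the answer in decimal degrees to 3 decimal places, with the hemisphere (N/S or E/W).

CS1: φ = +0.48417°, λ = -96.73667°
δ = d/R = 820.1/6356.8 = 0.129011 rad
φ₂ = arcsin(sin φ₁ cos δ + cos φ₁ sin δ cos θ)
   = arcsin(0.00845·0.99169 + 0.99996·0.12865·-0.96771) = -6.66795°
λ₂ = λ₁ + atan2(sin θ sin δ cos φ₁, cos δ − sin φ₁ sin φ₂) = -98.60774°

6.668°S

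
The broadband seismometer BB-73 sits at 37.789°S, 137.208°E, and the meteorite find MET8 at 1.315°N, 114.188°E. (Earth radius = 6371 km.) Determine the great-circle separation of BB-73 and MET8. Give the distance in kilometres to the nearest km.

4950 km

Δφ = 39.1040°,  Δλ = -23.0200°
a = sin²(Δφ/2) + cos φ₁ cos φ₂ sin²(Δλ/2) = 0.143456
c = 2·arcsin(√a) = 0.776903 rad = 44.5133°
d = R·c = 6371 × 0.776903 = 4949.6 km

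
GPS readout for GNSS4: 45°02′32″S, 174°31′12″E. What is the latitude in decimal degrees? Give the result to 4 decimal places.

45° + 2′/60 + 32″/3600 = 45 + 0.03333 + 0.00889 = 45.0422°

45.0422°S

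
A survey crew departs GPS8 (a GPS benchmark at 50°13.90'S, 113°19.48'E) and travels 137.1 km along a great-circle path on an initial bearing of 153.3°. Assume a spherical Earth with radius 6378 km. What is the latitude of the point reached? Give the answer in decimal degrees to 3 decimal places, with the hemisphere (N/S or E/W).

51.329°S

GPS8: φ = -50.23167°, λ = +113.32467°
δ = d/R = 137.1/6378 = 0.021496 rad
φ₂ = arcsin(sin φ₁ cos δ + cos φ₁ sin δ cos θ)
   = arcsin(-0.76864·0.99977 + 0.63968·0.02149·-0.89337) = -51.32865°
λ₂ = λ₁ + atan2(sin θ sin δ cos φ₁, cos δ − sin φ₁ sin φ₂) = 114.21027°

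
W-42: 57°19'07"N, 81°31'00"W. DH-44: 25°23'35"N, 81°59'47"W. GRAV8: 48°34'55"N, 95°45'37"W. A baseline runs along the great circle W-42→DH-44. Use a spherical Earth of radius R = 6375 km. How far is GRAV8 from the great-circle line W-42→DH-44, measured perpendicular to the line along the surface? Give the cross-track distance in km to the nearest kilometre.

W-42: φ = +57.31861°, λ = -81.51667°
DH-44: φ = +25.39306°, λ = -81.99639°
GRAV8: φ = +48.58194°, λ = -95.76028°
δ₁₃ = central angle W-42→GRAV8 = 0.212932 rad  (haversine)
θ₁₃ = bearing W-42→GRAV8 = 230.375°,  θ₁₂ = bearing W-42→DH-44 = 180.819°
dₓₜ = R·arcsin(sin δ₁₃ · sin(θ₁₃ − θ₁₂)) = 6375·arcsin(0.21133·sin(49.555°)) = 1029.741 km
|dₓₜ| = 1029.741 km

1030 km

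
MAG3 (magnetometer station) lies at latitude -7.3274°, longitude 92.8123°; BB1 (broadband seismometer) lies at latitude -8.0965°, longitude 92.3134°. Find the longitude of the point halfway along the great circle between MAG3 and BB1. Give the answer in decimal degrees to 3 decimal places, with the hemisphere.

92.563°E

Bx = cos φ₂ cos Δλ = 0.989995,  By = cos φ₂ sin Δλ = -0.008621
φₘ = atan2(sin φ₁ + sin φ₂, √((cos φ₁ + Bx)² + By²)) = -7.71202°
λₘ = λ₁ + atan2(By, cos φ₁ + Bx) = 92.56308°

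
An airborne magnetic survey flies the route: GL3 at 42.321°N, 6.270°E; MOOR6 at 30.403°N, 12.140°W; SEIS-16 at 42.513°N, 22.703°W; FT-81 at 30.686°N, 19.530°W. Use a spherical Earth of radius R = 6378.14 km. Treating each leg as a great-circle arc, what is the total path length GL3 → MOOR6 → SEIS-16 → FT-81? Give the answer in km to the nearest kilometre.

GL3→MOOR6: c = 0.330726 rad, d = 2109.42 km
MOOR6→SEIS-16: c = 0.257722 rad, d = 1643.79 km
SEIS-16→FT-81: c = 0.211109 rad, d = 1346.48 km
Total = 2109.42 + 1643.79 + 1346.48 = 5099.69 km

5100 km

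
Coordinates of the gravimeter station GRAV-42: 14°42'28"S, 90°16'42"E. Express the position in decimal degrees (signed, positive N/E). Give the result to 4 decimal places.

-14.7078°, +90.2783°

lat: 14.7078° S → -14.7078°
lon: 90.2783° E → +90.2783°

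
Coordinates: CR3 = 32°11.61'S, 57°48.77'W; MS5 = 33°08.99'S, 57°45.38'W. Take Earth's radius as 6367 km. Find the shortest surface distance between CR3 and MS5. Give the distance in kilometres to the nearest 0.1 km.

CR3: φ = -32.19350°, λ = -57.81283°
MS5: φ = -33.14983°, λ = -57.75633°
Δφ = -0.9563°,  Δλ = 0.0565°
a = sin²(Δφ/2) + cos φ₁ cos φ₂ sin²(Δλ/2) = 0.000070
c = 2·arcsin(√a) = 0.016712 rad = 0.9575°
d = R·c = 6367 × 0.016712 = 106.4 km

106.4 km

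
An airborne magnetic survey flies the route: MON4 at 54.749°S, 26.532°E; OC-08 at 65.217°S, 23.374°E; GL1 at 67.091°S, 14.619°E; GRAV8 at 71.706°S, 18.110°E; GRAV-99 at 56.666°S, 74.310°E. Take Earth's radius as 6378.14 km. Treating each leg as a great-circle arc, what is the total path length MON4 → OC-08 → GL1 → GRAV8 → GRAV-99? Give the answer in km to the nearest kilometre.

5186 km

MON4→OC-08: c = 0.184712 rad, d = 1178.12 km
OC-08→GL1: c = 0.069816 rad, d = 445.29 km
GL1→GRAV8: c = 0.083317 rad, d = 531.41 km
GRAV8→GRAV-99: c = 0.475180 rad, d = 3030.77 km
Total = 1178.12 + 445.29 + 531.41 + 3030.77 = 5185.59 km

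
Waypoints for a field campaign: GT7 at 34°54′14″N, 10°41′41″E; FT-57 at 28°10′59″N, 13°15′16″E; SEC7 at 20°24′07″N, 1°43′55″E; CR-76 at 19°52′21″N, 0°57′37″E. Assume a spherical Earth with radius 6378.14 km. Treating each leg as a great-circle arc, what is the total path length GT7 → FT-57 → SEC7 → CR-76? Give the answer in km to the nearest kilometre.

2340 km

GT7: φ = +34.90389°, λ = +10.69472°
FT-57: φ = +28.18306°, λ = +13.25444°
SEC7: φ = +20.40194°, λ = +1.73194°
CR-76: φ = +19.87250°, λ = +0.96028°
GT7→FT-57: c = 0.123311 rad, d = 786.49 km
FT-57→SEC7: c = 0.227902 rad, d = 1453.59 km
SEC7→CR-76: c = 0.015661 rad, d = 99.89 km
Total = 786.49 + 1453.59 + 99.89 = 2339.97 km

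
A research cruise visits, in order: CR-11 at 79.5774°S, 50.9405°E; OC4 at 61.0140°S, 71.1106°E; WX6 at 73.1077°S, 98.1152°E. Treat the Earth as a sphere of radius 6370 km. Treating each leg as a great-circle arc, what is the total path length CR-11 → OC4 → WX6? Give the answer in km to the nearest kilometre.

CR-11→OC4: c = 0.340477 rad, d = 2168.84 km
OC4→WX6: c = 0.274895 rad, d = 1751.08 km
Total = 2168.84 + 1751.08 = 3919.92 km

3920 km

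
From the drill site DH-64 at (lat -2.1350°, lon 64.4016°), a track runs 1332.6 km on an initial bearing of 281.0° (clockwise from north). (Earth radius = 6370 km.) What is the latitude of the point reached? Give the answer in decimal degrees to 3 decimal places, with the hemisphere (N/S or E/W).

δ = d/R = 1332.6/6370 = 0.209199 rad
φ₂ = arcsin(sin φ₁ cos δ + cos φ₁ sin δ cos θ)
   = arcsin(-0.03725·0.97820 + 0.99931·0.20768·0.19081) = 0.18089°
λ₂ = λ₁ + atan2(sin θ sin δ cos φ₁, cos δ − sin φ₁ sin φ₂) = 52.63870°

0.181°N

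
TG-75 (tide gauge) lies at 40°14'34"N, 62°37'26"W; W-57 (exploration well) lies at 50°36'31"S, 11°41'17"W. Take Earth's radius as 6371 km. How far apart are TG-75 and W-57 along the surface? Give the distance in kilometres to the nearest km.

11251 km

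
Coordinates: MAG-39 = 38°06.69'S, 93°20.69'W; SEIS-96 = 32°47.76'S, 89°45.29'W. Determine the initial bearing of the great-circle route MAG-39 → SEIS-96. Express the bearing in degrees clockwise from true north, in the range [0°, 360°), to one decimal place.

MAG-39: φ = -38.11150°, λ = -93.34483°
SEIS-96: φ = -32.79600°, λ = -89.75483°
Δλ = 3.5900°
y = sin Δλ · cos φ₂ = 0.052636
x = cos φ₁ sin φ₂ − sin φ₁ cos φ₂ cos Δλ = 0.091622
θ = atan2(y, x) = 29.8768° → 29.8768° (mod 360°)

29.9°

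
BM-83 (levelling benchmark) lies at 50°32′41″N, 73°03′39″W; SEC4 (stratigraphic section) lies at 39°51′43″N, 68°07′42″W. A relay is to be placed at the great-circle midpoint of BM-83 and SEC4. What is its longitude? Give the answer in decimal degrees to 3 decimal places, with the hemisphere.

BM-83: φ = +50.54472°, λ = -73.06083°
SEC4: φ = +39.86194°, λ = -68.12833°
Bx = cos φ₂ cos Δλ = 0.764748,  By = cos φ₂ sin Δλ = 0.065999
φₘ = atan2(sin φ₁ + sin φ₂, √((cos φ₁ + Bx)² + By²)) = 45.22964°
λₘ = λ₁ + atan2(By, cos φ₁ + Bx) = -70.36221°

70.362°W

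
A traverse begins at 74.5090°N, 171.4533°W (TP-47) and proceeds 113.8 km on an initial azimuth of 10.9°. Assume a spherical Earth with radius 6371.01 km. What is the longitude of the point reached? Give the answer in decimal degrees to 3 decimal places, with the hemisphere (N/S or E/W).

170.680°W

δ = d/R = 113.8/6371.01 = 0.017862 rad
φ₂ = arcsin(sin φ₁ cos δ + cos φ₁ sin δ cos θ)
   = arcsin(0.96367·0.99984 + 0.26709·0.01786·0.98196) = 75.51270°
λ₂ = λ₁ + atan2(sin θ sin δ cos φ₁, cos δ − sin φ₁ sin φ₂) = -170.67973°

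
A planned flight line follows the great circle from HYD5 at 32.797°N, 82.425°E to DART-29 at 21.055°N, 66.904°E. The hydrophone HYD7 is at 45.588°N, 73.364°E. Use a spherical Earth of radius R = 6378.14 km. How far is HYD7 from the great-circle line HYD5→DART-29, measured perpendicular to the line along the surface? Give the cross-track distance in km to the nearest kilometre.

δ₁₃ = central angle HYD5→HYD7 = 0.254285 rad  (haversine)
θ₁₃ = bearing HYD5→HYD7 = 334.016°,  θ₁₂ = bearing HYD5→DART-29 = 233.458°
dₓₜ = R·arcsin(sin δ₁₃ · sin(θ₁₃ − θ₁₂)) = 6378.14·arcsin(0.25155·sin(100.558°)) = 1593.816 km
|dₓₜ| = 1593.816 km

1594 km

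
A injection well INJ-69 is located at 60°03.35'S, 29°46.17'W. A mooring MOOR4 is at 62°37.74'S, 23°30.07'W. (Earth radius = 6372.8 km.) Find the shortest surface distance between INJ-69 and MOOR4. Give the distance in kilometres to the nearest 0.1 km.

INJ-69: φ = -60.05583°, λ = -29.76950°
MOOR4: φ = -62.62900°, λ = -23.50117°
Δφ = -2.5732°,  Δλ = 6.2683°
a = sin²(Δφ/2) + cos φ₁ cos φ₂ sin²(Δλ/2) = 0.001190
c = 2·arcsin(√a) = 0.069011 rad = 3.9540°
d = R·c = 6372.8 × 0.069011 = 439.8 km

439.8 km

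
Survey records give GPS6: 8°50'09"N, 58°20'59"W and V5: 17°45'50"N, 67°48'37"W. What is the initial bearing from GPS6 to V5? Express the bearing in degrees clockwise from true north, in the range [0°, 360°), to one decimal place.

315.1°

GPS6: φ = +8.83583°, λ = -58.34972°
V5: φ = +17.76389°, λ = -67.81028°
Δλ = -9.4606°
y = sin Δλ · cos φ₂ = -0.156532
x = cos φ₁ sin φ₂ − sin φ₁ cos φ₂ cos Δλ = 0.157184
θ = atan2(y, x) = -44.8809° → 315.1191° (mod 360°)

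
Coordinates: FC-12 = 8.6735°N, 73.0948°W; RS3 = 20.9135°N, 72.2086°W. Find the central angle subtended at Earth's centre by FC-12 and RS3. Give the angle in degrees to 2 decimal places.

Δφ = 12.2400°,  Δλ = 0.8862°
a = sin²(Δφ/2) + cos φ₁ cos φ₂ sin²(Δλ/2) = 0.011421
c = 2·arcsin(√a) = 0.214149 rad = 12.2698°

12.27°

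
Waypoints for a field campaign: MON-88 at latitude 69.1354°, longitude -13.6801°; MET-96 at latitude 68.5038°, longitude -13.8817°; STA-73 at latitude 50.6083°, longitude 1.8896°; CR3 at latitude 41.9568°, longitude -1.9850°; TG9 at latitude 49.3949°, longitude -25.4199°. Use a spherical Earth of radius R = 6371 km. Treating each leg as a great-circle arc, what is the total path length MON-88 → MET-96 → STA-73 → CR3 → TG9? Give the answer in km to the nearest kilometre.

MON-88→MET-96: c = 0.011097 rad, d = 70.70 km
MET-96→STA-73: c = 0.339672 rad, d = 2164.05 km
STA-73→CR3: c = 0.158007 rad, d = 1006.66 km
CR3→TG9: c = 0.312195 rad, d = 1989.00 km
Total = 70.70 + 2164.05 + 1006.66 + 1989.00 = 5230.40 km

5230 km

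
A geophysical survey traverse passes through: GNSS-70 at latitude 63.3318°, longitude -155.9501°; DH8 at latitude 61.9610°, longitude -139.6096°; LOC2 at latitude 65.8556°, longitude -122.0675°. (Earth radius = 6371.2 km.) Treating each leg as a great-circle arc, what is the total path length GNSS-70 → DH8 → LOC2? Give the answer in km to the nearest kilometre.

1803 km

GNSS-70→DH8: c = 0.132826 rad, d = 846.26 km
DH8→LOC2: c = 0.150148 rad, d = 956.62 km
Total = 846.26 + 956.62 = 1802.88 km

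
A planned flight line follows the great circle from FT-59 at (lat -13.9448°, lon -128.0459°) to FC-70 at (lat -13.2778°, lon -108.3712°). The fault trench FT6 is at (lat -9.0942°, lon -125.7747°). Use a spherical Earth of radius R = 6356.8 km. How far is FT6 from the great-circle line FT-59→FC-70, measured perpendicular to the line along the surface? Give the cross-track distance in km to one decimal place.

δ₁₃ = central angle FT-59→FT6 = 0.093138 rad  (haversine)
θ₁₃ = bearing FT-59→FT6 = 24.882°,  θ₁₂ = bearing FT-59→FC-70 = 90.359°
dₓₜ = R·arcsin(sin δ₁₃ · sin(θ₁₃ − θ₁₂)) = 6356.8·arcsin(0.09300·sin(-65.477°)) = -538.520 km
|dₓₜ| = 538.520 km

538.5 km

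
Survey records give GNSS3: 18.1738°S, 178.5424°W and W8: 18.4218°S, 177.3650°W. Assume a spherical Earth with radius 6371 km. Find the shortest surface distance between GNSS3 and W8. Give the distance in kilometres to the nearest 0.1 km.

Δφ = -0.2480°,  Δλ = 1.1774°
a = sin²(Δφ/2) + cos φ₁ cos φ₂ sin²(Δλ/2) = 0.000100
c = 2·arcsin(√a) = 0.019985 rad = 1.1450°
d = R·c = 6371 × 0.019985 = 127.3 km

127.3 km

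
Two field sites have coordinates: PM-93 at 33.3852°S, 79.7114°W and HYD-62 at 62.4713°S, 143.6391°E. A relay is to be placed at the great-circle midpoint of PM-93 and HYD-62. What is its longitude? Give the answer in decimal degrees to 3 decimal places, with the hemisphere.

Bx = cos φ₂ cos Δλ = -0.336092,  By = cos φ₂ sin Δλ = -0.317277
φₘ = atan2(sin φ₁ + sin φ₂, √((cos φ₁ + Bx)² + By²)) = -67.63640°
λₘ = λ₁ + atan2(By, cos φ₁ + Bx) = -112.16592°

112.166°W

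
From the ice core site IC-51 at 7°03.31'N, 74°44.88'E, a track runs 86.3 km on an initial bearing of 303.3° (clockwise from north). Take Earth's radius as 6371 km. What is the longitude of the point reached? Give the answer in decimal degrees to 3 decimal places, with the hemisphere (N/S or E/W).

IC-51: φ = +7.05517°, λ = +74.74800°
δ = d/R = 86.3/6371 = 0.013546 rad
φ₂ = arcsin(sin φ₁ cos δ + cos φ₁ sin δ cos θ)
   = arcsin(0.12282·0.99991 + 0.99243·0.01355·0.54902) = 7.48081°
λ₂ = λ₁ + atan2(sin θ sin δ cos φ₁, cos δ − sin φ₁ sin φ₂) = 74.09375°

74.094°E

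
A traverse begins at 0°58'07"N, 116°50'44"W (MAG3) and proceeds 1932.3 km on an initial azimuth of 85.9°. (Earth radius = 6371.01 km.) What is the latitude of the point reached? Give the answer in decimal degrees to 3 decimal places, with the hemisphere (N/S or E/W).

2.148°N

MAG3: φ = +0.96861°, λ = -116.84556°
δ = d/R = 1932.3/6371.01 = 0.303296 rad
φ₂ = arcsin(sin φ₁ cos δ + cos φ₁ sin δ cos θ)
   = arcsin(0.01690·0.95436 + 0.99986·0.29867·0.07150) = 2.14818°
λ₂ = λ₁ + atan2(sin θ sin δ cos φ₁, cos δ − sin φ₁ sin φ₂) = -99.50130°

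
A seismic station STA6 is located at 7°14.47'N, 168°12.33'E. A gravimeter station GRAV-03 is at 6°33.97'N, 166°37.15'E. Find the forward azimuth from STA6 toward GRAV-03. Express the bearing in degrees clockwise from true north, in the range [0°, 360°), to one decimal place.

246.9°

STA6: φ = +7.24117°, λ = +168.20550°
GRAV-03: φ = +6.56617°, λ = +166.61917°
Δλ = -1.5863°
y = sin Δλ · cos φ₂ = -0.027502
x = cos φ₁ sin φ₂ − sin φ₁ cos φ₂ cos Δλ = -0.011733
θ = atan2(y, x) = -113.1040° → 246.8960° (mod 360°)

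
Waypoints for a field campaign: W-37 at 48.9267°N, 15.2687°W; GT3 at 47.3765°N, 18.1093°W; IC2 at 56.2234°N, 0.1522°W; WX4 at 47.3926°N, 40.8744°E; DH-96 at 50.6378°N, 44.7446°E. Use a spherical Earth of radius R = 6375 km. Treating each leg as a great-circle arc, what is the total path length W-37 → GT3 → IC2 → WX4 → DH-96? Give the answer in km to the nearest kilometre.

5240 km

W-37→GT3: c = 0.042728 rad, d = 272.39 km
GT3→IC2: c = 0.246536 rad, d = 1571.67 km
IC2→WX4: c = 0.460766 rad, d = 2937.38 km
WX4→DH-96: c = 0.071886 rad, d = 458.27 km
Total = 272.39 + 1571.67 + 2937.38 + 458.27 = 5239.71 km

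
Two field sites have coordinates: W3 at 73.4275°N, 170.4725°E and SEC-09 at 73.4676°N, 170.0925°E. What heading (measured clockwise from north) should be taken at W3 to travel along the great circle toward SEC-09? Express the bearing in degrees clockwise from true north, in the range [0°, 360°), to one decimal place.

290.5°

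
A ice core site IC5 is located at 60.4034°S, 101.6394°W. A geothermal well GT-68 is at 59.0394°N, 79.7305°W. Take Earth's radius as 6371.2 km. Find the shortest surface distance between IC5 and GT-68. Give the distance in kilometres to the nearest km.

13417 km

Δφ = 119.4428°,  Δλ = 21.9089°
a = sin²(Δφ/2) + cos φ₁ cos φ₂ sin²(Δλ/2) = 0.754952
c = 2·arcsin(√a) = 2.105870 rad = 120.6575°
d = R·c = 6371.2 × 2.105870 = 13416.9 km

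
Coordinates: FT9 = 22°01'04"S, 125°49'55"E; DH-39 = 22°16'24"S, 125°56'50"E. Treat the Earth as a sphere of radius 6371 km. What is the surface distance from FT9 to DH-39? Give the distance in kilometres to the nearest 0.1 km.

FT9: φ = -22.01778°, λ = +125.83194°
DH-39: φ = -22.27333°, λ = +125.94722°
Δφ = -0.2556°,  Δλ = 0.1153°
a = sin²(Δφ/2) + cos φ₁ cos φ₂ sin²(Δλ/2) = 0.000006
c = 2·arcsin(√a) = 0.004834 rad = 0.2770°
d = R·c = 6371 × 0.004834 = 30.8 km

30.8 km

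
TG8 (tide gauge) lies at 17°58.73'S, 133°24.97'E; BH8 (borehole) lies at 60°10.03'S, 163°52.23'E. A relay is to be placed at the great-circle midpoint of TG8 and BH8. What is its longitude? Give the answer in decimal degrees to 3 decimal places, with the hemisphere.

TG8: φ = -17.97883°, λ = +133.41617°
BH8: φ = -60.16717°, λ = +163.87050°
Bx = cos φ₂ cos Δλ = 0.428837,  By = cos φ₂ sin Δλ = 0.252144
φₘ = atan2(sin φ₁ + sin φ₂, √((cos φ₁ + Bx)² + By²)) = -39.97633°
λₘ = λ₁ + atan2(By, cos φ₁ + Bx) = 143.77058°

143.771°E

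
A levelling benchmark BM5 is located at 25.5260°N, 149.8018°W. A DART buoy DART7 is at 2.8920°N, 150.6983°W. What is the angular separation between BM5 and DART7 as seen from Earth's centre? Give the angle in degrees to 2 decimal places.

Δφ = -22.6340°,  Δλ = -0.8965°
a = sin²(Δφ/2) + cos φ₁ cos φ₂ sin²(Δλ/2) = 0.038564
c = 2·arcsin(√a) = 0.395324 rad = 22.6504°

22.65°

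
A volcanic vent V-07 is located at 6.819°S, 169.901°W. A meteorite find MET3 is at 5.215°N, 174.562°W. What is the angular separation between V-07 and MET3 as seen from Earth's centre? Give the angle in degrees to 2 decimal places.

Δφ = 12.0340°,  Δλ = -4.6610°
a = sin²(Δφ/2) + cos φ₁ cos φ₂ sin²(Δλ/2) = 0.012623
c = 2·arcsin(√a) = 0.225180 rad = 12.9019°

12.90°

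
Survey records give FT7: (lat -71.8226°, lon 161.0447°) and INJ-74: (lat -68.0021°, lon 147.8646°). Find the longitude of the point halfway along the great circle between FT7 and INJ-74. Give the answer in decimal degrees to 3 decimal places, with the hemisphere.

153.851°E

Bx = cos φ₂ cos Δλ = 0.364706,  By = cos φ₂ sin Δλ = -0.085407
φₘ = atan2(sin φ₁ + sin φ₂, √((cos φ₁ + Bx)² + By²)) = -70.03354°
λₘ = λ₁ + atan2(By, cos φ₁ + Bx) = 153.85099°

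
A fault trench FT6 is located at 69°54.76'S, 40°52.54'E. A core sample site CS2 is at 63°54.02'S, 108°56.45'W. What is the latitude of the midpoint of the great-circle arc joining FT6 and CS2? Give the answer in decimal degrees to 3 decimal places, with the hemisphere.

FT6: φ = -69.91267°, λ = +40.87567°
CS2: φ = -63.90033°, λ = -108.94083°
Bx = cos φ₂ cos Δλ = -0.380288,  By = cos φ₂ sin Δλ = -0.221186
φₘ = atan2(sin φ₁ + sin φ₂, √((cos φ₁ + Bx)² + By²)) = -83.04140°
λₘ = λ₁ + atan2(By, cos φ₁ + Bx) = -58.57938°

83.041°S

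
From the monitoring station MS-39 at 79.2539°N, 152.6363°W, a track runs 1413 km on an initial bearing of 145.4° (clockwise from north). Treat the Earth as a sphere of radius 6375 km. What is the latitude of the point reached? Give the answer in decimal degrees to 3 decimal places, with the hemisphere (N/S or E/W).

67.621°N

δ = d/R = 1413/6375 = 0.221647 rad
φ₂ = arcsin(sin φ₁ cos δ + cos φ₁ sin δ cos θ)
   = arcsin(0.98246·0.97554 + 0.18646·0.21984·-0.82314) = 67.62140°
λ₂ = λ₁ + atan2(sin θ sin δ cos φ₁, cos δ − sin φ₁ sin φ₂) = -133.49602°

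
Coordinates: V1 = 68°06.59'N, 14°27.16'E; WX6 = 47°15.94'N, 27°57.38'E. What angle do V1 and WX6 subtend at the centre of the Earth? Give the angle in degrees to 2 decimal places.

21.94°

V1: φ = +68.10983°, λ = +14.45267°
WX6: φ = +47.26567°, λ = +27.95633°
Δφ = -20.8442°,  Δλ = 13.5037°
a = sin²(Δφ/2) + cos φ₁ cos φ₂ sin²(Δλ/2) = 0.036221
c = 2·arcsin(√a) = 0.382974 rad = 21.9428°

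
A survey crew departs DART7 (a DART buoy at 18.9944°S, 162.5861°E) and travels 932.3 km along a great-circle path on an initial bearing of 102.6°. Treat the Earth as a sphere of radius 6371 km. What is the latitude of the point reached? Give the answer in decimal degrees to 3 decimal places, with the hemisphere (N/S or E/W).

20.614°S

δ = d/R = 932.3/6371 = 0.146335 rad
φ₂ = arcsin(sin φ₁ cos δ + cos φ₁ sin δ cos θ)
   = arcsin(-0.32548·0.98931 + 0.94555·0.14581·-0.21814) = -20.61418°
λ₂ = λ₁ + atan2(sin θ sin δ cos φ₁, cos δ − sin φ₁ sin φ₂) = 171.33104°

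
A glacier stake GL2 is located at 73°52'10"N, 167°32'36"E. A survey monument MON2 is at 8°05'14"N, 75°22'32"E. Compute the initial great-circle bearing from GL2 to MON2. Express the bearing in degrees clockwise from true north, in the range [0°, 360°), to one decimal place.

274.3°

GL2: φ = +73.86944°, λ = +167.54333°
MON2: φ = +8.08722°, λ = +75.37556°
Δλ = -92.1678°
y = sin Δλ · cos φ₂ = -0.989347
x = cos φ₁ sin φ₂ − sin φ₁ cos φ₂ cos Δλ = 0.075060
θ = atan2(y, x) = -85.6614° → 274.3386° (mod 360°)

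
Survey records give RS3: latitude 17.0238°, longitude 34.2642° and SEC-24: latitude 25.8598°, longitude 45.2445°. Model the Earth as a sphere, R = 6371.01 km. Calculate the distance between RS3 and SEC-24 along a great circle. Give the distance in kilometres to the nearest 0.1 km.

1500.9 km

Δφ = 8.8360°,  Δλ = 10.9803°
a = sin²(Δφ/2) + cos φ₁ cos φ₂ sin²(Δλ/2) = 0.013810
c = 2·arcsin(√a) = 0.235577 rad = 13.4976°
d = R·c = 6371.01 × 0.235577 = 1500.9 km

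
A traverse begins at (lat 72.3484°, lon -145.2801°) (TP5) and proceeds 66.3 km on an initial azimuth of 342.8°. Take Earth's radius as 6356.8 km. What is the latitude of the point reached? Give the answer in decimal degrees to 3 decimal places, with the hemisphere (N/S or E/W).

72.918°N

δ = d/R = 66.3/6356.8 = 0.010430 rad
φ₂ = arcsin(sin φ₁ cos δ + cos φ₁ sin δ cos θ)
   = arcsin(0.95292·0.99995 + 0.30323·0.01043·0.95528) = 72.91837°
λ₂ = λ₁ + atan2(sin θ sin δ cos φ₁, cos δ − sin φ₁ sin φ₂) = -145.88170°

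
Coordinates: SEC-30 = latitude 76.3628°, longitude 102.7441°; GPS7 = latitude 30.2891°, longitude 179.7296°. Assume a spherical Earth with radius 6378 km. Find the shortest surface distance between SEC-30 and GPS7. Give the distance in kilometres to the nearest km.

Δφ = -46.0737°,  Δλ = 76.9855°
a = sin²(Δφ/2) + cos φ₁ cos φ₂ sin²(Δλ/2) = 0.232004
c = 2·arcsin(√a) = 1.005114 rad = 57.5888°
d = R·c = 6378 × 1.005114 = 6410.6 km

6411 km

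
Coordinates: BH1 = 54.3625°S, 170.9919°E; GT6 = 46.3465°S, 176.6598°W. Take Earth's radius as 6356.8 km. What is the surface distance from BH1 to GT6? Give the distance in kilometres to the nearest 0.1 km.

1243.6 km

Δφ = 8.0160°,  Δλ = 12.3483°
a = sin²(Δφ/2) + cos φ₁ cos φ₂ sin²(Δλ/2) = 0.009538
c = 2·arcsin(√a) = 0.195635 rad = 11.2091°
d = R·c = 6356.8 × 0.195635 = 1243.6 km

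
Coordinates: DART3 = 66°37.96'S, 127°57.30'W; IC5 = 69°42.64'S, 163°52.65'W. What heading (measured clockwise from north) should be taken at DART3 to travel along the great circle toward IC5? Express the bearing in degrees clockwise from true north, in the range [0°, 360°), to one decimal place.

DART3: φ = -66.63267°, λ = -127.95500°
IC5: φ = -69.71067°, λ = -163.87750°
Δλ = -35.9225°
y = sin Δλ · cos φ₂ = -0.203441
x = cos φ₁ sin φ₂ − sin φ₁ cos φ₂ cos Δλ = -0.114236
θ = atan2(y, x) = -119.3151° → 240.6849° (mod 360°)

240.7°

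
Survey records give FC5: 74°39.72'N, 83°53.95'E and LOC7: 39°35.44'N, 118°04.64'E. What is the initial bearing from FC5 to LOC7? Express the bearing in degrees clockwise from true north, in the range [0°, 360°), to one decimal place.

FC5: φ = +74.66200°, λ = +83.89917°
LOC7: φ = +39.59067°, λ = +118.07733°
Δλ = 34.1782°
y = sin Δλ · cos φ₂ = 0.432908
x = cos φ₁ sin φ₂ − sin φ₁ cos φ₂ cos Δλ = -0.446247
θ = atan2(y, x) = 135.8692° → 135.8692° (mod 360°)

135.9°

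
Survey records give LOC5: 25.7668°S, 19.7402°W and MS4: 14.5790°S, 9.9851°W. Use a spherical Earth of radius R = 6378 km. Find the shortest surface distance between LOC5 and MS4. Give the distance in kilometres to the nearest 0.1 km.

1607.8 km

Δφ = 11.1878°,  Δλ = 9.7551°
a = sin²(Δφ/2) + cos φ₁ cos φ₂ sin²(Δλ/2) = 0.015803
c = 2·arcsin(√a) = 0.252085 rad = 14.4434°
d = R·c = 6378 × 0.252085 = 1607.8 km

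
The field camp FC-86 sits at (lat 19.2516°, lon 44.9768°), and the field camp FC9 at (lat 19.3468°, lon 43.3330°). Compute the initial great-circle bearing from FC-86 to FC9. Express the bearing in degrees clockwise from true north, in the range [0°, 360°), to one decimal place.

Δλ = -1.6438°
y = sin Δλ · cos φ₂ = -0.027066
x = cos φ₁ sin φ₂ − sin φ₁ cos φ₂ cos Δλ = 0.001790
θ = atan2(y, x) = -86.2172° → 273.7828° (mod 360°)

273.8°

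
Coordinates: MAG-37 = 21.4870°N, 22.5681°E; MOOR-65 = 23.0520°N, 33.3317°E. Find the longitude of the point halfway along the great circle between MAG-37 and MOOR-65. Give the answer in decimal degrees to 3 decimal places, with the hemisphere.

Bx = cos φ₂ cos Δλ = 0.903961,  By = cos φ₂ sin Δλ = 0.171845
φₘ = atan2(sin φ₁ + sin φ₂, √((cos φ₁ + Bx)² + By²)) = 22.35841°
λₘ = λ₁ + atan2(By, cos φ₁ + Bx) = 27.91971°

27.920°E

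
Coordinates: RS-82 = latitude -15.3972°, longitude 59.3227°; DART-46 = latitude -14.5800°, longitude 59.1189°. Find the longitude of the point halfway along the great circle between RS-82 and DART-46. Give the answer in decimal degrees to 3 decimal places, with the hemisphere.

59.221°E

Bx = cos φ₂ cos Δλ = 0.967791,  By = cos φ₂ sin Δλ = -0.003442
φₘ = atan2(sin φ₁ + sin φ₂, √((cos φ₁ + Bx)² + By²)) = -14.98862°
λₘ = λ₁ + atan2(By, cos φ₁ + Bx) = 59.22061°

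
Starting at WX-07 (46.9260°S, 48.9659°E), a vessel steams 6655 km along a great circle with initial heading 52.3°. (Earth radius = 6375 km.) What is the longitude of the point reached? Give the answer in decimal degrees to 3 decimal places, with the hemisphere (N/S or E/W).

92.118°E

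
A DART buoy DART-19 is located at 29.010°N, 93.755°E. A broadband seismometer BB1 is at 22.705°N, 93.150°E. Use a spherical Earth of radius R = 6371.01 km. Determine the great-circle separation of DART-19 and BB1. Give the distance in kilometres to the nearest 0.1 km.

Δφ = -6.3050°,  Δλ = -0.6050°
a = sin²(Δφ/2) + cos φ₁ cos φ₂ sin²(Δλ/2) = 0.003047
c = 2·arcsin(√a) = 0.110452 rad = 6.3284°
d = R·c = 6371.01 × 0.110452 = 703.7 km

703.7 km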